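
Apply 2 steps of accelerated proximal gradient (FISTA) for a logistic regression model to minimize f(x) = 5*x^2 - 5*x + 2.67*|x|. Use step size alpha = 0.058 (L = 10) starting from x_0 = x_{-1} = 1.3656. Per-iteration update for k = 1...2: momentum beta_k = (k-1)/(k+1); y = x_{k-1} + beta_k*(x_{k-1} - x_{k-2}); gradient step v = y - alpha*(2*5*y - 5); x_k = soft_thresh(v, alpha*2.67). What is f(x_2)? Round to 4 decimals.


FISTA on f(x) = 5*x^2 - 5*x + 2.67*|x|
L = 10, alpha = 0.058
Iteration 1: beta = 0.0, y = 1.3656 + 0.0*(1.3656 - 1.3656) = 1.3656
  grad(y) = 8.656, v = y - alpha*grad = 0.8636
  prox(v) = soft_thresh(0.8636, 0.1549) = 0.7087
Iteration 2: beta = 0.3333, y = 0.7087 + 0.3333*(0.7087 - 1.3656) = 0.4897
  grad(y) = -0.1028, v = y - alpha*grad = 0.4957
  prox(v) = soft_thresh(0.4957, 0.1549) = 0.3408
f(x_2) = 5*0.3408^2 - 5*0.3408 + 2.67*|0.3408| = -0.2133


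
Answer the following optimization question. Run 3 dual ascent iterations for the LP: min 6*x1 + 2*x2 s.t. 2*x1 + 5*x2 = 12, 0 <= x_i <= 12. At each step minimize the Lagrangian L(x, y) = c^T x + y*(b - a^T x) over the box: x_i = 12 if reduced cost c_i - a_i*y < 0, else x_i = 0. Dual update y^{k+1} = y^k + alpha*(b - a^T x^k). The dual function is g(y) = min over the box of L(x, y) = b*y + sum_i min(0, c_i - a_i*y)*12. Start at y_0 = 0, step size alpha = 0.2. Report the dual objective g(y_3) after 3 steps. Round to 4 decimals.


Dual ascent for LP: min 6*x1 + 2*x2, 2*x1 + 5*x2 = 12, 0 <= x_i <= 12
Step 1: y^k = 0.0, reduced costs: (6.0, 2.0)
  x^k = (0.0, 0.0), subgradient = b - a^T x = 12.0
  y^{k+1} = 0.0 + 0.2*12.0 = 2.4
Step 2: y^k = 2.4, reduced costs: (1.2, -10.0)
  x^k = (0.0, 12.0), subgradient = b - a^T x = -48.0
  y^{k+1} = 2.4 + 0.2*-48.0 = -7.2
Step 3: y^k = -7.2, reduced costs: (20.4, 38.0)
  x^k = (0.0, 0.0), subgradient = b - a^T x = 12.0
  y^{k+1} = -7.2 + 0.2*12.0 = -4.8
Dual objective at y_3 = -4.8: reduced costs (15.6, 26.0), box minimizer x = (0.0, 0.0)
g(y_3) = b*y + (c1 - a1*y)*x1 + (c2 - a2*y)*x2 = 12*(-4.8) + 15.6*0.0 + 26.0*0.0 = -57.6 + 0.0 + 0.0 = -57.6


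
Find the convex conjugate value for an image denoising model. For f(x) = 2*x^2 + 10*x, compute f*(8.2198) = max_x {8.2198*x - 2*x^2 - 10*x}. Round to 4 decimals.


f*(y) = sup_x {y*x - a*x^2 - b*x} = sup_x {(y-b)*x - a*x^2}
FOC: (y - b) - 2a*x = 0 => x* = (y - b)/(2a)
x* = (8.2198 - 10)/(2*2) = -0.4451
f*(8.2198) = (y-b)^2/(4a) = (8.2198 - 10)^2/(4*2)
= 3.1691/8 = 0.3961


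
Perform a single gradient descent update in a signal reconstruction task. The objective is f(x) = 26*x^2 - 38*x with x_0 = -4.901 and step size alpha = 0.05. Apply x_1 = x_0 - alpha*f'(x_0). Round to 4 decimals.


We compute the gradient at x_0 and apply the update.
f'(x) = 52*x - 38
f'(-4.901) = 52*-4.901 - 38 = -292.852
x_1 = -4.901 - 0.05*-292.852 = 9.7416


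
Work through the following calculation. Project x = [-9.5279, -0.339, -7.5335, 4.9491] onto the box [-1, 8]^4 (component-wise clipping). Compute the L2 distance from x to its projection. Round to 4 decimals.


Project each component onto [-1, 8].
clip(-9.5279) = -1.0, clip(-0.339) = -0.339, clip(-7.5335) = -1.0, clip(4.9491) = 4.9491
Projection = [-1.0, -0.339, -1.0, 4.9491]
Squared diffs: [72.7251, 0.0, 42.6866, 0.0]
Distance = sqrt(115.4117) = 10.743


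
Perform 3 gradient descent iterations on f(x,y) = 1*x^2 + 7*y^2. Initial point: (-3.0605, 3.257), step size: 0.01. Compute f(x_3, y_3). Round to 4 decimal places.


Gradient descent on f(x,y) = 1*x^2 + 7*y^2.
Starting point: (-3.0605, 3.257), alpha = 0.01
Step 1: grad_x = 2*1*-3.0605 = -6.121, grad_y = 2*7*3.257 = 45.598
  x_1 = -3.0605 - 0.01*-6.121 = -2.9993
  y_1 = 3.257 - 0.01*45.598 = 2.801
Step 2: grad_x = 2*1*-2.9993 = -5.9986, grad_y = 2*7*2.801 = 39.2143
  x_2 = -2.9993 - 0.01*-5.9986 = -2.9393
  y_2 = 2.801 - 0.01*39.2143 = 2.4089
Step 3: grad_x = 2*1*-2.9393 = -5.8786, grad_y = 2*7*2.4089 = 33.7243
  x_3 = -2.9393 - 0.01*-5.8786 = -2.8805
  y_3 = 2.4089 - 0.01*33.7243 = 2.0716
f(-2.8805, 2.0716) = 1*(-2.8805)^2 + 7*2.0716^2 = 38.3391


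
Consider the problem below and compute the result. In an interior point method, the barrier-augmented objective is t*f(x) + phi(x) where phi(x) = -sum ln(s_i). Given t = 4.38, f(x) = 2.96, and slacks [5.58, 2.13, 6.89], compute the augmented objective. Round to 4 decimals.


Step 1: Compute log-barrier.
ln values: [1.7192, 0.7561, 1.9301]
phi = -(1.7192 + 0.7561 + 1.9301) = -4.4054
Step 2: Compute augmented objective.
t*f(x) = 4.38*2.96 = 12.9648
Total = 12.9648 - 4.4054 = 8.5594


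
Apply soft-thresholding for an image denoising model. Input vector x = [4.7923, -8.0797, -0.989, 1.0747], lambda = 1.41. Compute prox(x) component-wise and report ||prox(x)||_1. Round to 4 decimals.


Soft-thresholding with lambda = 1.41:
prox(4.7923) = sign(4.7923)*max(|4.7923| - 1.41, 0) = 3.3823
prox(-8.0797) = sign(-8.0797)*max(|-8.0797| - 1.41, 0) = -6.6697
prox(-0.989) = sign(-0.989)*max(|-0.989| - 1.41, 0) = 0.0
prox(1.0747) = sign(1.0747)*max(|1.0747| - 1.41, 0) = 0.0
prox(x) = [3.3823, -6.6697, 0.0, 0.0]
||prox(x)||_1 = 3.3823 + 6.6697 + 0.0 + 0.0 = 10.052


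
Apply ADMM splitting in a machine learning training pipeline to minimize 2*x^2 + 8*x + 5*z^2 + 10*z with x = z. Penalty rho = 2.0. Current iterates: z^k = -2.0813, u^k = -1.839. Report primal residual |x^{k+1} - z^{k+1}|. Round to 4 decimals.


ADMM iteration with rho = 2.0, z^k = -2.0813, u^k = -1.839
Step 1: x-update.
Minimize 2*x^2 + 8*x + (2.0/2)*(x + 2.0813 - 1.839)^2
FOC: (2*2 + 2.0)*x = -8 + 2.0*(-2.0813 + 1.839)
x^{k+1} = -1.4141
Step 2: z-update.
Minimize 5*z^2 + 10*z + (2.0/2)*(-1.4141 - z - 1.839)^2
FOC: (2*5 + 2.0)*z = -10 + 2.0*(-1.4141 - 1.839)
z^{k+1} = -1.3755
Step 3: u-update.
u^{k+1} = -1.839 - 1.4141 + 1.3755 = -1.8776
Step 4: Primal residual = |-1.4141 + 1.3755| = 0.0386


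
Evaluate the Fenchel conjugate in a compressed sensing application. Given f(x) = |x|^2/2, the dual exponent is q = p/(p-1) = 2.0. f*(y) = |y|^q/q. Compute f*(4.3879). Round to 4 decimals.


The conjugate exponent q satisfies 1/p + 1/q = 1.
p = 2, so q = 2/(2 - 1) = 2.0
|y|^q = 4.3879^2.0 = 19.2537
f*(4.3879) = 19.2537 / 2.0 = 9.6268


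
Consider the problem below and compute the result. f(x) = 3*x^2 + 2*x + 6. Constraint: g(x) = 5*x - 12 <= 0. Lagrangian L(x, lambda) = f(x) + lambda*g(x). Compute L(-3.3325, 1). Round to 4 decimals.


Step 1: Evaluate f(x).
f(-3.3325) = 3*(-3.3325)^2 + 2*(-3.3325) + 6 = 32.6517
Step 2: Evaluate g(x).
g(-3.3325) = 5*-3.3325 - 12 = -28.6625
Step 3: Compute Lagrangian.
L = 32.6517 + 1*-28.6625 = 3.9892


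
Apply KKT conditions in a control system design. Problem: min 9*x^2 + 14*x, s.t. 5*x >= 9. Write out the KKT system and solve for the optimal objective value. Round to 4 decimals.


Step 1: Try lambda = 0 (constraint inactive).
x_unc = -14/(2*9) = -0.7778
Check: 5*-0.7778 = -3.889 < 9 -- violated!
Step 2: Constraint must be active: 5*x = 9
x* = 9/5 = 1.8
lambda = (2*9*1.8 + 14)/5 = 9.28
Step 3: Compute optimal value.
f(x*) = 9*1.8^2 + 14*1.8 = 54.36


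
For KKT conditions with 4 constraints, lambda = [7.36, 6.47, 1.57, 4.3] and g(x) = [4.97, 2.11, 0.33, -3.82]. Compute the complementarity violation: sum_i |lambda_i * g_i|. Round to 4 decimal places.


KKT complementary slackness check:
lambda_1 * g_1 = 7.36 * 4.97 = 36.5792
lambda_2 * g_2 = 6.47 * 2.11 = 13.6517
lambda_3 * g_3 = 1.57 * 0.33 = 0.5181
lambda_4 * g_4 = 4.3 * -3.82 = -16.426
Total violation = 36.5792 + 13.6517 + 0.5181 + 16.426 = 67.175


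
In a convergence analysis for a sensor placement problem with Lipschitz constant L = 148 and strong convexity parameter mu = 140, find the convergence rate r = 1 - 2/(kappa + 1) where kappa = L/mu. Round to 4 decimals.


Step 1: Compute the condition number.
kappa = L/mu = 148/140 = 1.0571
Step 2: Compute the convergence rate.
r = 1 - 2/(kappa + 1) = 1 - 2*mu/(L + mu) = (L - mu)/(L + mu) = 8/288 = 0.0278


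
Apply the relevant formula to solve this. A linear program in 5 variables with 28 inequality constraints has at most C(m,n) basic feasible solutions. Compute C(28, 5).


Each vertex corresponds to some choice of n active constraints out of m, so the number of vertices is at most C(m, n) = m! / (n!(m-n)!).
m = 28, n = 5
Numerator: 28 * 27 * 26 * 25 * 24
Denominator: 5! = 120
C(28, 5) = 98280


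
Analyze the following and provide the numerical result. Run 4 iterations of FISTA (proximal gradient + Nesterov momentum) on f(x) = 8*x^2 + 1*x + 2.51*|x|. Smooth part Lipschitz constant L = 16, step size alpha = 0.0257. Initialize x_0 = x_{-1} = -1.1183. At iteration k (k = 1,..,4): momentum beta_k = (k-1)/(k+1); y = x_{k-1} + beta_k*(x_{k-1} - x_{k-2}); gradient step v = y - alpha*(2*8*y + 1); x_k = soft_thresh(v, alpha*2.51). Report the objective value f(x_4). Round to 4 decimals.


FISTA on f(x) = 8*x^2 + 1*x + 2.51*|x|
L = 16, alpha = 0.0257
Iteration 1: beta = 0.0, y = -1.1183 + 0.0*(-1.1183 + 1.1183) = -1.1183
  grad(y) = -16.8928, v = y - alpha*grad = -0.6842
  prox(v) = soft_thresh(-0.6842, 0.0645) = -0.6196
Iteration 2: beta = 0.3333, y = -0.6196 + 0.3333*(-0.6196 + 1.1183) = -0.4534
  grad(y) = -6.2549, v = y - alpha*grad = -0.2927
  prox(v) = soft_thresh(-0.2927, 0.0645) = -0.2282
Iteration 3: beta = 0.5, y = -0.2282 + 0.5*(-0.2282 + 0.6196) = -0.0324
  grad(y) = 0.481, v = y - alpha*grad = -0.0448
  prox(v) = soft_thresh(-0.0448, 0.0645) = 0.0
Iteration 4: beta = 0.6, y = 0.0 + 0.6*(0.0 + 0.2282) = 0.1369
  grad(y) = 3.1905, v = y - alpha*grad = 0.0549
  prox(v) = soft_thresh(0.0549, 0.0645) = 0.0
f(x_4) = 8*0.0^2 + 1*0.0 + 2.51*|0.0| = 0.0


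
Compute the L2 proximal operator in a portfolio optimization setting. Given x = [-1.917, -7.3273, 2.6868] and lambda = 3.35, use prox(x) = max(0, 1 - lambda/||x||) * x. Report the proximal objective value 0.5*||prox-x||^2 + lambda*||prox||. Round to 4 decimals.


Step 1: Compute ||x||.
||x|| = 8.0364
Step 2: Compute scaling factor.
scale = max(0, 1 - 3.35/8.0364) = 0.5831
Step 3: prox(x) = [-1.1179, -4.2729, 1.5668]
||prox(x)|| = 4.6864
Step 4: Proximal objective.
0.5*||prox-x||^2 = 5.6113
lambda*||prox|| = 15.6994
Total = 21.3106


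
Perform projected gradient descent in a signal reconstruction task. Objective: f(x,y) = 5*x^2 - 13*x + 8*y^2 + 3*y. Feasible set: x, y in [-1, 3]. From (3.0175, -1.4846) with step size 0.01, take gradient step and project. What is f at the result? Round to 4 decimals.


Step 1: Compute gradient at (3.0175, -1.4846).
grad_x = 2*5*3.0175 - 13 = 17.175
grad_y = 2*8*-1.4846 + 3 = -20.7536
Step 2: Gradient step.
x_raw = 3.0175 - 0.01*17.175 = 2.8458
y_raw = -1.4846 - 0.01*-20.7536 = -1.2771
Step 3: Project onto [-1, 3].
x_proj = clip(2.8458) = 2.8458
y_proj = clip(-1.2771) = -1.0
Step 4: Evaluate f.
f(2.8458, -1.0) = 8.4967


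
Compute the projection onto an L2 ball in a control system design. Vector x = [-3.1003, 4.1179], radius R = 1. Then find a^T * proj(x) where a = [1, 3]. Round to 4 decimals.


Step 1: Compute ||x|| (intermediates to 6 decimals).
||x|| = sqrt((-3.1003)^2 + 4.1179^2) = 5.154509
Step 2: Project.
Since ||x|| > R, scale = R/||x|| = 1/5.154509 = 0.194005, proj(x) = scale * x
proj(x) = [-0.601474, 0.798893]
Step 3: Dot product.
a^T * proj(x) = 1*(-0.601474) + 3*0.798893 = 1.7952


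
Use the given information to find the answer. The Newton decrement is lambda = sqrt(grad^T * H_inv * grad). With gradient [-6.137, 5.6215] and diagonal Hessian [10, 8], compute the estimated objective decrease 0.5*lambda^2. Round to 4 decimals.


Step 1: H is diagonal, so H^(-1) * g = [-0.6137, 0.7027].
Step 2: g^T H^(-1) g = sum_i g_i^2 / H_ii
  = (-6.137)^2/10 + (5.6215)^2/8
  = 3.7663 + 3.9502 = 7.7164
Step 3: Objective decrease = 0.5 * g^T H^(-1) g = 3.8582


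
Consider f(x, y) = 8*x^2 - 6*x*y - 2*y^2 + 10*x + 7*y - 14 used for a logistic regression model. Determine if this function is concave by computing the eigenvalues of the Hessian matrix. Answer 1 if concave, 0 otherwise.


The Hessian of f(x,y) = 8*x^2 - 6*x*y - 2*y^2 + 10*x + 7*y - 14 is:
H = [[16, -6], [-6, -4]]
Trace = 16 - 4 = 12
Determinant = 16*-4 - (-6)^2 = -100
Discriminant = (12)^2 - 4*-100 = 544.0
Eigenvalues: lambda_1 = -5.6619, lambda_2 = 17.6619
The function is not concave.

0


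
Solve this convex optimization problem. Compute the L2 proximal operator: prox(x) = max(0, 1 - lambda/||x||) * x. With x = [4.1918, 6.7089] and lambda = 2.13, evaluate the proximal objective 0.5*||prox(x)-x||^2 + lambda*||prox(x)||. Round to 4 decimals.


Step 1: Compute ||x||.
||x|| = 7.9108
Step 2: Compute scaling factor.
scale = max(0, 1 - 2.13/7.9108) = 0.7307
Step 3: prox(x) = [3.0631, 4.9025]
||prox(x)|| = 5.7808
Step 4: Proximal objective.
0.5*||prox-x||^2 = 2.2685
lambda*||prox|| = 12.3131
Total = 14.5815


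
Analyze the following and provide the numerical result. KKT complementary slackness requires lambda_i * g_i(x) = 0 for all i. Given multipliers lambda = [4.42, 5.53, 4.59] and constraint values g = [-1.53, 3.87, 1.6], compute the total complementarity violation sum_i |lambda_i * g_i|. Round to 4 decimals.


KKT complementary slackness check:
lambda_1 * g_1 = 4.42 * -1.53 = -6.7626
lambda_2 * g_2 = 5.53 * 3.87 = 21.4011
lambda_3 * g_3 = 4.59 * 1.6 = 7.344
Total violation = 6.7626 + 21.4011 + 7.344 = 35.5077


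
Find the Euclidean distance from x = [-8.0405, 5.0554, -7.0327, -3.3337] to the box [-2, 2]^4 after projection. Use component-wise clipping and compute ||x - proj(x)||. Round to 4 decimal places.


Project each component onto [-2, 2].
clip(-8.0405) = -2.0, clip(5.0554) = 2.0, clip(-7.0327) = -2.0, clip(-3.3337) = -2.0
Projection = [-2.0, 2.0, -2.0, -2.0]
Squared diffs: [36.4876, 9.3355, 25.3281, 1.7788]
Distance = sqrt(72.93) = 8.5399


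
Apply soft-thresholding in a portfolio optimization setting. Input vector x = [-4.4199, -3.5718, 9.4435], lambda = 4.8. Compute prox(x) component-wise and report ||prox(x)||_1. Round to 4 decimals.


Soft-thresholding with lambda = 4.8:
prox(-4.4199) = sign(-4.4199)*max(|-4.4199| - 4.8, 0) = 0.0
prox(-3.5718) = sign(-3.5718)*max(|-3.5718| - 4.8, 0) = 0.0
prox(9.4435) = sign(9.4435)*max(|9.4435| - 4.8, 0) = 4.6435
prox(x) = [0.0, 0.0, 4.6435]
||prox(x)||_1 = 0.0 + 0.0 + 4.6435 = 4.6435


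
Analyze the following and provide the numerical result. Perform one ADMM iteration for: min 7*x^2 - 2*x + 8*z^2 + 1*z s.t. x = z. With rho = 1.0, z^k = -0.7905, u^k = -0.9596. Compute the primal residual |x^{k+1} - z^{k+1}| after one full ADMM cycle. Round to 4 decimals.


ADMM iteration with rho = 1.0, z^k = -0.7905, u^k = -0.9596
Step 1: x-update.
Minimize 7*x^2 - 2*x + (1.0/2)*(x + 0.7905 - 0.9596)^2
FOC: (2*7 + 1.0)*x = 2 + 1.0*(-0.7905 + 0.9596)
x^{k+1} = 0.1446
Step 2: z-update.
Minimize 8*z^2 + 1*z + (1.0/2)*(0.1446 - z - 0.9596)^2
FOC: (2*8 + 1.0)*z = -1 + 1.0*(0.1446 - 0.9596)
z^{k+1} = -0.1068
Step 3: u-update.
u^{k+1} = -0.9596 + 0.1446 + 0.1068 = -0.7082
Step 4: Primal residual = |0.1446 + 0.1068| = 0.2514


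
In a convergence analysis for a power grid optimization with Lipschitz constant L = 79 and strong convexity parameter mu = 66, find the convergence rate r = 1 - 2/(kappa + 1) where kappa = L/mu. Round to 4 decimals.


Step 1: Compute the condition number.
kappa = L/mu = 79/66 = 1.197
Step 2: Compute the convergence rate.
r = 1 - 2/(kappa + 1) = 1 - 2*mu/(L + mu) = (L - mu)/(L + mu) = 13/145 = 0.0897


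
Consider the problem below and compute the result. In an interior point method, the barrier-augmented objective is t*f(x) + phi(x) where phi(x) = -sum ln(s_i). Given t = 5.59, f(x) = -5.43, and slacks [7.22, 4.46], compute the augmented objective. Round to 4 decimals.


Step 1: Compute log-barrier.
ln values: [1.9769, 1.4951]
phi = -(1.9769 + 1.4951) = -3.472
Step 2: Compute augmented objective.
t*f(x) = 5.59*-5.43 = -30.3537
Total = -30.3537 - 3.472 = -33.8257


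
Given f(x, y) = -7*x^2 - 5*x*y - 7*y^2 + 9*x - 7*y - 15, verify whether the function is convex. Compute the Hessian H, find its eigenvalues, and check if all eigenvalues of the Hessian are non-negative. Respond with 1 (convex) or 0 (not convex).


The Hessian of f(x,y) = -7*x^2 - 5*x*y - 7*y^2 + 9*x - 7*y - 15 is:
H = [[-14, -5], [-5, -14]]
Trace = -14 - 14 = -28
Determinant = -14*-14 - (-5)^2 = 171
Discriminant = (-28)^2 - 4*171 = 100.0
Eigenvalues: lambda_1 = -19.0, lambda_2 = -9.0
The function is not convex.

0


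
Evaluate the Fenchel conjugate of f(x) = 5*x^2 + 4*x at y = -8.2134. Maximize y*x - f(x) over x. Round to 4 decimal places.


f*(y) = sup_x {y*x - a*x^2 - b*x} = sup_x {(y-b)*x - a*x^2}
FOC: (y - b) - 2a*x = 0 => x* = (y - b)/(2a)
x* = (-8.2134 - 4)/(2*5) = -1.2213
f*(-8.2134) = (y-b)^2/(4a) = (-8.2134 - 4)^2/(4*5)
= 149.1671/20 = 7.4584


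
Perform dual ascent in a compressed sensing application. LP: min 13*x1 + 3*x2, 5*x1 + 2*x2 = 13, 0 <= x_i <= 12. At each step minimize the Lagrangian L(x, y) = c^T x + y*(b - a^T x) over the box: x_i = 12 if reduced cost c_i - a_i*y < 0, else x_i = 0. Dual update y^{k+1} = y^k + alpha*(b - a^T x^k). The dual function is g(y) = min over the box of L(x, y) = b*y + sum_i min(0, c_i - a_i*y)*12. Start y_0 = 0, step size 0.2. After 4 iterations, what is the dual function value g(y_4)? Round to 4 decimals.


Dual ascent for LP: min 13*x1 + 3*x2, 5*x1 + 2*x2 = 13, 0 <= x_i <= 12
Step 1: y^k = 0.0, reduced costs: (13.0, 3.0)
  x^k = (0.0, 0.0), subgradient = b - a^T x = 13.0
  y^{k+1} = 0.0 + 0.2*13.0 = 2.6
Step 2: y^k = 2.6, reduced costs: (0.0, -2.2)
  x^k = (0.0, 12.0), subgradient = b - a^T x = -11.0
  y^{k+1} = 2.6 + 0.2*-11.0 = 0.4
Step 3: y^k = 0.4, reduced costs: (11.0, 2.2)
  x^k = (0.0, 0.0), subgradient = b - a^T x = 13.0
  y^{k+1} = 0.4 + 0.2*13.0 = 3.0
Step 4: y^k = 3.0, reduced costs: (-2.0, -3.0)
  x^k = (12.0, 12.0), subgradient = b - a^T x = -71.0
  y^{k+1} = 3.0 + 0.2*-71.0 = -11.2
Dual objective at y_4 = -11.2: reduced costs (69.0, 25.4), box minimizer x = (0.0, 0.0)
g(y_4) = b*y + (c1 - a1*y)*x1 + (c2 - a2*y)*x2 = 13*(-11.2) + 69.0*0.0 + 25.4*0.0 = -145.6 + 0.0 + 0.0 = -145.6


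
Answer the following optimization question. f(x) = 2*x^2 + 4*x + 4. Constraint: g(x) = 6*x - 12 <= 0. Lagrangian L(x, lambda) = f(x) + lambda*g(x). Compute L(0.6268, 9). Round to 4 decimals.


Step 1: Evaluate f(x).
f(0.6268) = 2*0.6268^2 + 4*0.6268 + 4 = 7.293
Step 2: Evaluate g(x).
g(0.6268) = 6*0.6268 - 12 = -8.2392
Step 3: Compute Lagrangian.
L = 7.293 + 9*-8.2392 = -66.8598


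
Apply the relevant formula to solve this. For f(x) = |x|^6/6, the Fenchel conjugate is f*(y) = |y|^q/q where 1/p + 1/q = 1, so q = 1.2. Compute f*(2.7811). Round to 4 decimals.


The conjugate exponent q satisfies 1/p + 1/q = 1.
p = 6, so q = 6/(6 - 1) = 1.2
|y|^q = 2.7811^1.2 = 3.4124
f*(2.7811) = 3.4124 / 1.2 = 2.8437


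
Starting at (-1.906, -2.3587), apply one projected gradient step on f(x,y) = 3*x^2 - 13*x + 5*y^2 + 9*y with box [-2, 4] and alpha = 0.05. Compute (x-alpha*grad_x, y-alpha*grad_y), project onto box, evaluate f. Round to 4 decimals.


Step 1: Compute gradient at (-1.906, -2.3587).
grad_x = 2*3*-1.906 - 13 = -24.436
grad_y = 2*5*-2.3587 + 9 = -14.587
Step 2: Gradient step.
x_raw = -1.906 - 0.05*-24.436 = -0.6842
y_raw = -2.3587 - 0.05*-14.587 = -1.6294
Step 3: Project onto [-2, 4].
x_proj = clip(-0.6842) = -0.6842
y_proj = clip(-1.6294) = -1.6294
Step 4: Evaluate f.
f(-0.6842, -1.6294) = 8.9087


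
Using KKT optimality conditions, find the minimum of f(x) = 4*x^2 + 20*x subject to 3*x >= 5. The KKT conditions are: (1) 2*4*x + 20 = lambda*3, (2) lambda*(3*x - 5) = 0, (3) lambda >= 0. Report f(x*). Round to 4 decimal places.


Step 1: Try lambda = 0 (constraint inactive).
x_unc = -20/(2*4) = -2.5
Check: 3*-2.5 = -7.5 < 5 -- violated!
Step 2: Constraint must be active: 3*x = 5
x* = 5/3 = 1.6667 (rounded; the exact value 5/3 is used below)
lambda = (2*4*(5/3) + 20)/3 = 11.1111
Step 3: Compute optimal value.
f(x*) = 4*(5/3)^2 + 20*(5/3) = 44.4444


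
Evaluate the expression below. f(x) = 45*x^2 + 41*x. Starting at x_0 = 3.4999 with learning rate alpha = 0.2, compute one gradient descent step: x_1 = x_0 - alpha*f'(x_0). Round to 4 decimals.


We compute the gradient at x_0 and apply the update.
f'(x) = 90*x + 41
f'(3.4999) = 90*3.4999 + 41 = 355.991
x_1 = 3.4999 - 0.2*355.991 = -67.6983


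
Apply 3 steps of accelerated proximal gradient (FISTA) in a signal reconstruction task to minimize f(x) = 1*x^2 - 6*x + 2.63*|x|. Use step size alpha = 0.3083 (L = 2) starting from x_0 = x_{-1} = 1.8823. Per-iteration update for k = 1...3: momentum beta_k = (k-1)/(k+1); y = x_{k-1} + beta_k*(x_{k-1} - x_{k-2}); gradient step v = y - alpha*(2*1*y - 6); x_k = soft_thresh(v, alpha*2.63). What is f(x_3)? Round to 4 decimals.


FISTA on f(x) = 1*x^2 - 6*x + 2.63*|x|
L = 2, alpha = 0.3083
Iteration 1: beta = 0.0, y = 1.8823 + 0.0*(1.8823 - 1.8823) = 1.8823
  grad(y) = -2.2354, v = y - alpha*grad = 2.5715
  prox(v) = soft_thresh(2.5715, 0.8108) = 1.7606
Iteration 2: beta = 0.3333, y = 1.7606 + 0.3333*(1.7606 - 1.8823) = 1.7201
  grad(y) = -2.5598, v = y - alpha*grad = 2.5093
  prox(v) = soft_thresh(2.5093, 0.8108) = 1.6985
Iteration 3: beta = 0.5, y = 1.6985 + 0.5*(1.6985 - 1.7606) = 1.6674
  grad(y) = -2.6653, v = y - alpha*grad = 2.4891
  prox(v) = soft_thresh(2.4891, 0.8108) = 1.6782
f(x_3) = 1*1.6782^2 - 6*1.6782 + 2.63*|1.6782| = -2.8392


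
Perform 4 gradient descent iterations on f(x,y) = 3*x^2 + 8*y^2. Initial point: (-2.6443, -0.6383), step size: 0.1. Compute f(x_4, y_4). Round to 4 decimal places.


Gradient descent on f(x,y) = 3*x^2 + 8*y^2.
Starting point: (-2.6443, -0.6383), alpha = 0.1
Step 1: grad_x = 2*3*-2.6443 = -15.8658, grad_y = 2*8*-0.6383 = -10.2128
  x_1 = -2.6443 - 0.1*-15.8658 = -1.0577
  y_1 = -0.6383 - 0.1*-10.2128 = 0.383
Step 2: grad_x = 2*3*-1.0577 = -6.3463, grad_y = 2*8*0.383 = 6.1277
  x_2 = -1.0577 - 0.1*-6.3463 = -0.4231
  y_2 = 0.383 - 0.1*6.1277 = -0.2298
Step 3: grad_x = 2*3*-0.4231 = -2.5385, grad_y = 2*8*-0.2298 = -3.6766
  x_3 = -0.4231 - 0.1*-2.5385 = -0.1692
  y_3 = -0.2298 - 0.1*-3.6766 = 0.1379
Step 4: grad_x = 2*3*-0.1692 = -1.0154, grad_y = 2*8*0.1379 = 2.206
  x_4 = -0.1692 - 0.1*-1.0154 = -0.0677
  y_4 = 0.1379 - 0.1*2.206 = -0.0827
f(-0.0677, -0.0827) = 3*(-0.0677)^2 + 8*(-0.0827)^2 = 0.0685


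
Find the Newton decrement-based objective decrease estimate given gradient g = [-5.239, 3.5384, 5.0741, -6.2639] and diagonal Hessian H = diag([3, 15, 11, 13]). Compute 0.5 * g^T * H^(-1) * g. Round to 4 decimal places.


Step 1: H is diagonal, so H^(-1) * g = [-1.7463, 0.2359, 0.4613, -0.4818].
Step 2: g^T H^(-1) g = sum_i g_i^2 / H_ii
  = (-5.239)^2/3 + (3.5384)^2/15 + (5.0741)^2/11 + (-6.2639)^2/13
  = 9.149 + 0.8347 + 2.3406 + 3.0182 = 15.3425
Step 3: Objective decrease = 0.5 * g^T H^(-1) g = 7.6713


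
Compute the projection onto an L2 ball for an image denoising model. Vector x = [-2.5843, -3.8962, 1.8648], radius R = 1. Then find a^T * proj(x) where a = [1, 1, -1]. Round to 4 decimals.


Step 1: Compute ||x|| (intermediates to 6 decimals).
||x|| = sqrt((-2.5843)^2 + (-3.8962)^2 + 1.8648^2) = 5.033534
Step 2: Project.
Since ||x|| > R, scale = R/||x|| = 1/5.033534 = 0.198668, proj(x) = scale * x
proj(x) = [-0.513418, -0.77405, 0.370476]
Step 3: Dot product.
a^T * proj(x) = 1*(-0.513418) + 1*(-0.77405) - 1*0.370476 = -1.6579


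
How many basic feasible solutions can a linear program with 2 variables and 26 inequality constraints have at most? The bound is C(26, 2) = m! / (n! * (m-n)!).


Each vertex corresponds to some choice of n active constraints out of m, so the number of vertices is at most C(m, n) = m! / (n!(m-n)!).
m = 26, n = 2
Numerator: 26 * 25
Denominator: 2! = 2
C(26, 2) = 325


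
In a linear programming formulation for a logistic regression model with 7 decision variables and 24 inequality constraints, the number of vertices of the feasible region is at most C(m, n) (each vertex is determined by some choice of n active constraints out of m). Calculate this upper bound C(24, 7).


Each vertex corresponds to some choice of n active constraints out of m, so the number of vertices is at most C(m, n) = m! / (n!(m-n)!).
m = 24, n = 7
Numerator: 24 * 23 * 22 * 21 * 20 * 19 * 18
Denominator: 7! = 5040
C(24, 7) = 346104


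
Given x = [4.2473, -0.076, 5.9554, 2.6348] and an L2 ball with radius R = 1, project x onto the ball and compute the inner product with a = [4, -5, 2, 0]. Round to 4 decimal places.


Step 1: Compute ||x|| (intermediates to 6 decimals).
||x|| = sqrt(4.2473^2 + (-0.076)^2 + 5.9554^2 + 2.6348^2) = 7.775236
Step 2: Project.
Since ||x|| > R, scale = R/||x|| = 1/7.775236 = 0.128613, proj(x) = scale * x
proj(x) = [0.546258, -0.009775, 0.765942, 0.33887]
Step 3: Dot product.
a^T * proj(x) = 4*0.546258 - 5*(-0.009775) + 2*0.765942 + 0*0.33887 = 3.7658


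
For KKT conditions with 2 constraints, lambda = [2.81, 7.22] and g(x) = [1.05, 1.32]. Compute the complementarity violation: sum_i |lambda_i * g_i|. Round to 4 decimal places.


KKT complementary slackness check:
lambda_1 * g_1 = 2.81 * 1.05 = 2.9505
lambda_2 * g_2 = 7.22 * 1.32 = 9.5304
Total violation = 2.9505 + 9.5304 = 12.4809


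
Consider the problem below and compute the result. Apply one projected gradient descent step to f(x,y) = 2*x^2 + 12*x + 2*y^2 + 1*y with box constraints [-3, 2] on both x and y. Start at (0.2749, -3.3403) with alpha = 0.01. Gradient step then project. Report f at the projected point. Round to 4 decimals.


Step 1: Compute gradient at (0.2749, -3.3403).
grad_x = 2*2*0.2749 + 12 = 13.0996
grad_y = 2*2*-3.3403 + 1 = -12.3612
Step 2: Gradient step.
x_raw = 0.2749 - 0.01*13.0996 = 0.1439
y_raw = -3.3403 - 0.01*-12.3612 = -3.2167
Step 3: Project onto [-3, 2].
x_proj = clip(0.1439) = 0.1439
y_proj = clip(-3.2167) = -3.0
Step 4: Evaluate f.
f(0.1439, -3.0) = 16.7683


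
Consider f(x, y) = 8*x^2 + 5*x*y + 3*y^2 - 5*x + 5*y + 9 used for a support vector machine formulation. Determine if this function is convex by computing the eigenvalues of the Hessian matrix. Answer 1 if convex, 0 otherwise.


The Hessian of f(x,y) = 8*x^2 + 5*x*y + 3*y^2 - 5*x + 5*y + 9 is:
H = [[16, 5], [5, 6]]
Trace = 16 + 6 = 22
Determinant = 16*6 - (5)^2 = 71
Discriminant = (22)^2 - 4*71 = 200.0
Eigenvalues: lambda_1 = 3.9289, lambda_2 = 18.0711
The function is convex.

1


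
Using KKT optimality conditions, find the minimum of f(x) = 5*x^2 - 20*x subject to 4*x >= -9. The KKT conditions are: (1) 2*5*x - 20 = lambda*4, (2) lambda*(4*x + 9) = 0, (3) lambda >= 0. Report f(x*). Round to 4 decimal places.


Step 1: Try lambda = 0 (constraint inactive).
Stationarity: 2*5*x - 20 = 0
x* = 20/(2*5) = 2.0
Check constraint: 4*2.0 = 8.0 >= -9 -- satisfied.
Step 2: Compute optimal value.
f(x*) = 5*2.0^2 - 20*2.0 = -20.0


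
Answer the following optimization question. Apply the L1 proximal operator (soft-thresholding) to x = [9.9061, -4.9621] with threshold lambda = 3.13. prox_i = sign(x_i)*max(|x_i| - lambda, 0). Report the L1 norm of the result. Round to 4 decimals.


Soft-thresholding with lambda = 3.13:
prox(9.9061) = sign(9.9061)*max(|9.9061| - 3.13, 0) = 6.7761
prox(-4.9621) = sign(-4.9621)*max(|-4.9621| - 3.13, 0) = -1.8321
prox(x) = [6.7761, -1.8321]
||prox(x)||_1 = 6.7761 + 1.8321 = 8.6082


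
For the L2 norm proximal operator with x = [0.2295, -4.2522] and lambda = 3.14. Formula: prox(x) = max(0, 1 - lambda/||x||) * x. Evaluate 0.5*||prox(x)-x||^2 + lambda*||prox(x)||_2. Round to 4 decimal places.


Step 1: Compute ||x||.
||x|| = 4.2584
Step 2: Compute scaling factor.
scale = max(0, 1 - 3.14/4.2584) = 0.2626
Step 3: prox(x) = [0.0603, -1.1168]
||prox(x)|| = 1.1184
Step 4: Proximal objective.
0.5*||prox-x||^2 = 4.9298
lambda*||prox|| = 3.5118
Total = 8.4415


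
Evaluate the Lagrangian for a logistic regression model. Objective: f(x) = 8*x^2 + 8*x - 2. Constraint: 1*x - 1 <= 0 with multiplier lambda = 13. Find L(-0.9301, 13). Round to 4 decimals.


Step 1: Evaluate f(x).
f(-0.9301) = 8*(-0.9301)^2 + 8*(-0.9301) - 2 = -2.5201
Step 2: Evaluate g(x).
g(-0.9301) = 1*-0.9301 - 1 = -1.9301
Step 3: Compute Lagrangian.
L = -2.5201 + 13*-1.9301 = -27.6114


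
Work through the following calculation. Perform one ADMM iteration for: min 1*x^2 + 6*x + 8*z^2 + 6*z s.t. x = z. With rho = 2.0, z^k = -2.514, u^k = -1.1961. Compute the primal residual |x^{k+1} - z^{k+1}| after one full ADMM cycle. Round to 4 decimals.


ADMM iteration with rho = 2.0, z^k = -2.514, u^k = -1.1961
Step 1: x-update.
Minimize 1*x^2 + 6*x + (2.0/2)*(x + 2.514 - 1.1961)^2
FOC: (2*1 + 2.0)*x = -6 + 2.0*(-2.514 + 1.1961)
x^{k+1} = -2.159
Step 2: z-update.
Minimize 8*z^2 + 6*z + (2.0/2)*(-2.159 - z - 1.1961)^2
FOC: (2*8 + 2.0)*z = -6 + 2.0*(-2.159 - 1.1961)
z^{k+1} = -0.7061
Step 3: u-update.
u^{k+1} = -1.1961 - 2.159 + 0.7061 = -2.6489
Step 4: Primal residual = |-2.159 + 0.7061| = 1.4528


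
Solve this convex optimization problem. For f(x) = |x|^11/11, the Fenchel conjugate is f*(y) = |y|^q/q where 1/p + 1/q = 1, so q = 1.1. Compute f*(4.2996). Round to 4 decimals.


The conjugate exponent q satisfies 1/p + 1/q = 1.
p = 11, so q = 11/(11 - 1) = 1.1
|y|^q = 4.2996^1.1 = 4.9747
f*(4.2996) = 4.9747 / 1.1 = 4.5225


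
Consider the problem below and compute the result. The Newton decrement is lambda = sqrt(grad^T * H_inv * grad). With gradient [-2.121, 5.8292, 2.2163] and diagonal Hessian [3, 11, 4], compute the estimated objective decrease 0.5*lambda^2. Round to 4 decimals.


Step 1: H is diagonal, so H^(-1) * g = [-0.707, 0.5299, 0.5541].
Step 2: g^T H^(-1) g = sum_i g_i^2 / H_ii
  = (-2.121)^2/3 + (5.8292)^2/11 + (2.2163)^2/4
  = 1.4995 + 3.0891 + 1.228 = 5.8166
Step 3: Objective decrease = 0.5 * g^T H^(-1) g = 2.9083


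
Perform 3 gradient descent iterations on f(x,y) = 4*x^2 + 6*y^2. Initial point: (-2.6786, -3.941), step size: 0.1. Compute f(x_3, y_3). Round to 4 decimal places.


Gradient descent on f(x,y) = 4*x^2 + 6*y^2.
Starting point: (-2.6786, -3.941), alpha = 0.1
Step 1: grad_x = 2*4*-2.6786 = -21.4288, grad_y = 2*6*-3.941 = -47.292
  x_1 = -2.6786 - 0.1*-21.4288 = -0.5357
  y_1 = -3.941 - 0.1*-47.292 = 0.7882
Step 2: grad_x = 2*4*-0.5357 = -4.2858, grad_y = 2*6*0.7882 = 9.4584
  x_2 = -0.5357 - 0.1*-4.2858 = -0.1071
  y_2 = 0.7882 - 0.1*9.4584 = -0.1576
Step 3: grad_x = 2*4*-0.1071 = -0.8572, grad_y = 2*6*-0.1576 = -1.8917
  x_3 = -0.1071 - 0.1*-0.8572 = -0.0214
  y_3 = -0.1576 - 0.1*-1.8917 = 0.0315
f(-0.0214, 0.0315) = 4*(-0.0214)^2 + 6*0.0315^2 = 0.0078


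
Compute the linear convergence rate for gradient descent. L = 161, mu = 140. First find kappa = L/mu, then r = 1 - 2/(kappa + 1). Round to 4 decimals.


Step 1: Compute the condition number.
kappa = L/mu = 161/140 = 1.15
Step 2: Compute the convergence rate.
r = 1 - 2/(kappa + 1) = 1 - 2*mu/(L + mu) = (L - mu)/(L + mu) = 21/301 = 0.0698


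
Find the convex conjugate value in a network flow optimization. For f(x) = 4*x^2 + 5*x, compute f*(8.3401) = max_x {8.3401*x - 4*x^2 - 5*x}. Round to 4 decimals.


f*(y) = sup_x {y*x - a*x^2 - b*x} = sup_x {(y-b)*x - a*x^2}
FOC: (y - b) - 2a*x = 0 => x* = (y - b)/(2a)
x* = (8.3401 - 5)/(2*4) = 0.4175
f*(8.3401) = (y-b)^2/(4a) = (8.3401 - 5)^2/(4*4)
= 11.1563/16 = 0.6973


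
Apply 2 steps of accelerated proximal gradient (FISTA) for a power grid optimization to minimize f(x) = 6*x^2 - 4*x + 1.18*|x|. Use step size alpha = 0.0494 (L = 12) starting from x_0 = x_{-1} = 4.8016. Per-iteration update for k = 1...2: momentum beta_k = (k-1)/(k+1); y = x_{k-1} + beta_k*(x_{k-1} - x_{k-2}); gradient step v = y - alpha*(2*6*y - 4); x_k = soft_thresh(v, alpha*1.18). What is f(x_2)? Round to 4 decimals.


FISTA on f(x) = 6*x^2 - 4*x + 1.18*|x|
L = 12, alpha = 0.0494
Iteration 1: beta = 0.0, y = 4.8016 + 0.0*(4.8016 - 4.8016) = 4.8016
  grad(y) = 53.6192, v = y - alpha*grad = 2.1528
  prox(v) = soft_thresh(2.1528, 0.0583) = 2.0945
Iteration 2: beta = 0.3333, y = 2.0945 + 0.3333*(2.0945 - 4.8016) = 1.1922
  grad(y) = 10.3059, v = y - alpha*grad = 0.683
  prox(v) = soft_thresh(0.683, 0.0583) = 0.6248
f(x_2) = 6*0.6248^2 - 4*0.6248 + 1.18*|0.6248| = 0.5801


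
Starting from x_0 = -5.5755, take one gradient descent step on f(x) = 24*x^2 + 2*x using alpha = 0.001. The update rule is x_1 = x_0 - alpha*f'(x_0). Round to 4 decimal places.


We compute the gradient at x_0 and apply the update.
f'(x) = 48*x + 2
f'(-5.5755) = 48*-5.5755 + 2 = -265.624
x_1 = -5.5755 - 0.001*-265.624 = -5.3099


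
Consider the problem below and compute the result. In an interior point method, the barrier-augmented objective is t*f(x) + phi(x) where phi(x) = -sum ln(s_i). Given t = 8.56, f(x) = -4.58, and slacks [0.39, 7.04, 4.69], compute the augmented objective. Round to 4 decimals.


Step 1: Compute log-barrier.
ln values: [-0.9416, 1.9516, 1.5454]
phi = -(-0.9416 + 1.9516 + 1.5454) = -2.5554
Step 2: Compute augmented objective.
t*f(x) = 8.56*-4.58 = -39.2048
Total = -39.2048 - 2.5554 = -41.7602


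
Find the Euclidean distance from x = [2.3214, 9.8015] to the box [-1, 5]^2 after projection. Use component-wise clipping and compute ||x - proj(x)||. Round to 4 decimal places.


Project each component onto [-1, 5].
clip(2.3214) = 2.3214, clip(9.8015) = 5.0
Projection = [2.3214, 5.0]
Squared diffs: [0.0, 23.0544]
Distance = sqrt(23.0544) = 4.8015


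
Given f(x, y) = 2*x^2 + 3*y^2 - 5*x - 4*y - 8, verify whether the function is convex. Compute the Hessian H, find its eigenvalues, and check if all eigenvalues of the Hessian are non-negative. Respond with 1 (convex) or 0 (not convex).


The Hessian of f(x,y) = 2*x^2 + 3*y^2 - 5*x - 4*y - 8 is:
H = [[4, 0], [0, 6]]
Trace = 4 + 6 = 10
Determinant = 4*6 - (0)^2 = 24
Discriminant = (10)^2 - 4*24 = 4.0
Eigenvalues: lambda_1 = 4.0, lambda_2 = 6.0
The function is convex.

1


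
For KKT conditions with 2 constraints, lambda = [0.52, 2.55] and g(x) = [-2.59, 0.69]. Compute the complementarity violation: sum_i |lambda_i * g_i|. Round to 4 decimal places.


KKT complementary slackness check:
lambda_1 * g_1 = 0.52 * -2.59 = -1.3468
lambda_2 * g_2 = 2.55 * 0.69 = 1.7595
Total violation = 1.3468 + 1.7595 = 3.1063


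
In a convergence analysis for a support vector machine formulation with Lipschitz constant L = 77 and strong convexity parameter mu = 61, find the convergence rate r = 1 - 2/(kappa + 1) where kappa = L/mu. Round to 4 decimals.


Step 1: Compute the condition number.
kappa = L/mu = 77/61 = 1.2623
Step 2: Compute the convergence rate.
r = 1 - 2/(kappa + 1) = 1 - 2*mu/(L + mu) = (L - mu)/(L + mu) = 16/138 = 0.1159


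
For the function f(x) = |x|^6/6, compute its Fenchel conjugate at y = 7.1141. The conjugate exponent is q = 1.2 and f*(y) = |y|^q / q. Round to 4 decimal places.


The conjugate exponent q satisfies 1/p + 1/q = 1.
p = 6, so q = 6/(6 - 1) = 1.2
|y|^q = 7.1141^1.2 = 10.5328
f*(7.1141) = 10.5328 / 1.2 = 8.7773


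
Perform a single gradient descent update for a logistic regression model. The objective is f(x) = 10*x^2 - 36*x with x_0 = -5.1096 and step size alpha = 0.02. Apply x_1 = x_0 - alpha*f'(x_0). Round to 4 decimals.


We compute the gradient at x_0 and apply the update.
f'(x) = 20*x - 36
f'(-5.1096) = 20*-5.1096 - 36 = -138.192
x_1 = -5.1096 - 0.02*-138.192 = -2.3458


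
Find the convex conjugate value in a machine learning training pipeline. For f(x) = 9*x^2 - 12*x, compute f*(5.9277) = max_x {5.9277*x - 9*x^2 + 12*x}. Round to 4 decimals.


f*(y) = sup_x {y*x - a*x^2 - b*x} = sup_x {(y-b)*x - a*x^2}
FOC: (y - b) - 2a*x = 0 => x* = (y - b)/(2a)
x* = (5.9277 + 12)/(2*9) = 0.996
f*(5.9277) = (y-b)^2/(4a) = (5.9277 + 12)^2/(4*9)
= 321.4024/36 = 8.9278


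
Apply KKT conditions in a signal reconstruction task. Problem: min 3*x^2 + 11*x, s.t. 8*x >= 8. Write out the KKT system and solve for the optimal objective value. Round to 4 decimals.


Step 1: Try lambda = 0 (constraint inactive).
x_unc = -11/(2*3) = -1.8333
Check: 8*-1.8333 = -14.6664 < 8 -- violated!
Step 2: Constraint must be active: 8*x = 8
x* = 8/8 = 1.0
lambda = (2*3*1.0 + 11)/8 = 2.125
Step 3: Compute optimal value.
f(x*) = 3*1.0^2 + 11*1.0 = 14.0


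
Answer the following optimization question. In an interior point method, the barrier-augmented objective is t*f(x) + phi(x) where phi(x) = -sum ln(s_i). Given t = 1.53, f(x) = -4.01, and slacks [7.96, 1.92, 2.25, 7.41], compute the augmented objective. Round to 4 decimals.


Step 1: Compute log-barrier.
ln values: [2.0744, 0.6523, 0.8109, 2.0028]
phi = -(2.0744 + 0.6523 + 0.8109 + 2.0028) = -5.5405
Step 2: Compute augmented objective.
t*f(x) = 1.53*-4.01 = -6.1353
Total = -6.1353 - 5.5405 = -11.6758


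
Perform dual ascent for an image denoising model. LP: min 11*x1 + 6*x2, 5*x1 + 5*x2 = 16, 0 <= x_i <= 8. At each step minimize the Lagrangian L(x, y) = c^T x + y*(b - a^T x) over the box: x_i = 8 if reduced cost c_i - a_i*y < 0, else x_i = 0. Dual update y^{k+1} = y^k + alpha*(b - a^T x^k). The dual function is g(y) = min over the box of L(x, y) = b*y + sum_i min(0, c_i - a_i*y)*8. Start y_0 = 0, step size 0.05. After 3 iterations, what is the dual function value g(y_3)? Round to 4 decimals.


Dual ascent for LP: min 11*x1 + 6*x2, 5*x1 + 5*x2 = 16, 0 <= x_i <= 8
Step 1: y^k = 0.0, reduced costs: (11.0, 6.0)
  x^k = (0.0, 0.0), subgradient = b - a^T x = 16.0
  y^{k+1} = 0.0 + 0.05*16.0 = 0.8
Step 2: y^k = 0.8, reduced costs: (7.0, 2.0)
  x^k = (0.0, 0.0), subgradient = b - a^T x = 16.0
  y^{k+1} = 0.8 + 0.05*16.0 = 1.6
Step 3: y^k = 1.6, reduced costs: (3.0, -2.0)
  x^k = (0.0, 8.0), subgradient = b - a^T x = -24.0
  y^{k+1} = 1.6 + 0.05*-24.0 = 0.4
Dual objective at y_3 = 0.4: reduced costs (9.0, 4.0), box minimizer x = (0.0, 0.0)
g(y_3) = b*y + (c1 - a1*y)*x1 + (c2 - a2*y)*x2 = 16*0.4 + 9.0*0.0 + 4.0*0.0 = 6.4 + 0.0 + 0.0 = 6.4


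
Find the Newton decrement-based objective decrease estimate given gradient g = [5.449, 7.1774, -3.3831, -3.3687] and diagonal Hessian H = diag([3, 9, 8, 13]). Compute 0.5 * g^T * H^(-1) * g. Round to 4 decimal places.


Step 1: H is diagonal, so H^(-1) * g = [1.8163, 0.7975, -0.4229, -0.2591].
Step 2: g^T H^(-1) g = sum_i g_i^2 / H_ii
  = (5.449)^2/3 + (7.1774)^2/9 + (-3.3831)^2/8 + (-3.3687)^2/13
  = 9.8972 + 5.7239 + 1.4307 + 0.8729 = 17.9247
Step 3: Objective decrease = 0.5 * g^T H^(-1) g = 8.9624


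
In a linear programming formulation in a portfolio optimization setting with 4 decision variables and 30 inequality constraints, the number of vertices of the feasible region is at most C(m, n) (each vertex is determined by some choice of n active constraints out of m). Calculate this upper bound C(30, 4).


Each vertex corresponds to some choice of n active constraints out of m, so the number of vertices is at most C(m, n) = m! / (n!(m-n)!).
m = 30, n = 4
Numerator: 30 * 29 * 28 * 27
Denominator: 4! = 24
C(30, 4) = 27405


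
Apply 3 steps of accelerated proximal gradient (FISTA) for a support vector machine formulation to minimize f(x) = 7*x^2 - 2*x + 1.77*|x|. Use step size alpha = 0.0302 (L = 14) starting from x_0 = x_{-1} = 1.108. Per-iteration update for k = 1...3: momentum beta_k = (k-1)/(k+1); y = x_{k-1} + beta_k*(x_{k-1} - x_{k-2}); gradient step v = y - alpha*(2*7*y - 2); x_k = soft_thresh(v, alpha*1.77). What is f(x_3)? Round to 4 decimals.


FISTA on f(x) = 7*x^2 - 2*x + 1.77*|x|
L = 14, alpha = 0.0302
Iteration 1: beta = 0.0, y = 1.108 + 0.0*(1.108 - 1.108) = 1.108
  grad(y) = 13.512, v = y - alpha*grad = 0.6999
  prox(v) = soft_thresh(0.6999, 0.0535) = 0.6465
Iteration 2: beta = 0.3333, y = 0.6465 + 0.3333*(0.6465 - 1.108) = 0.4926
  grad(y) = 4.897, v = y - alpha*grad = 0.3448
  prox(v) = soft_thresh(0.3448, 0.0535) = 0.2913
Iteration 3: beta = 0.5, y = 0.2913 + 0.5*(0.2913 - 0.6465) = 0.1137
  grad(y) = -0.4081, v = y - alpha*grad = 0.126
  prox(v) = soft_thresh(0.126, 0.0535) = 0.0726
f(x_3) = 7*0.0726^2 - 2*0.0726 + 1.77*|0.0726| = 0.0202


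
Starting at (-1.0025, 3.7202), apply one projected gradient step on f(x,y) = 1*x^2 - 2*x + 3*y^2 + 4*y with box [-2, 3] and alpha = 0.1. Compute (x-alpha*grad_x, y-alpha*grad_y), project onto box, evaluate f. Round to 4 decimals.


Step 1: Compute gradient at (-1.0025, 3.7202).
grad_x = 2*1*-1.0025 - 2 = -4.005
grad_y = 2*3*3.7202 + 4 = 26.3212
Step 2: Gradient step.
x_raw = -1.0025 - 0.1*-4.005 = -0.602
y_raw = 3.7202 - 0.1*26.3212 = 1.0881
Step 3: Project onto [-2, 3].
x_proj = clip(-0.602) = -0.602
y_proj = clip(1.0881) = 1.0881
Step 4: Evaluate f.
f(-0.602, 1.0881) = 9.4705
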